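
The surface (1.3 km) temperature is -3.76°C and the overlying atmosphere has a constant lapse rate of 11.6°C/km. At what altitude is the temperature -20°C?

Height above start = (-3.76 − (-20)) / 11.6 = 1.4 km
Altitude = 1300 m + 1400 m = 2700 m

2.7 km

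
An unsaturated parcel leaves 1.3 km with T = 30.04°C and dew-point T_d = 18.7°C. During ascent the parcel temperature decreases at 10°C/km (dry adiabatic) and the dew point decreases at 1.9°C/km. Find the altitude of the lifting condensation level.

T and T_d converge at 10 − 1.9 = 8.1°C per km
Height above start = (30.04 − 18.7) / 8.1 = 1.4 km
LCL altitude = 1300 m + 1400 m = 2700 m

2.7 km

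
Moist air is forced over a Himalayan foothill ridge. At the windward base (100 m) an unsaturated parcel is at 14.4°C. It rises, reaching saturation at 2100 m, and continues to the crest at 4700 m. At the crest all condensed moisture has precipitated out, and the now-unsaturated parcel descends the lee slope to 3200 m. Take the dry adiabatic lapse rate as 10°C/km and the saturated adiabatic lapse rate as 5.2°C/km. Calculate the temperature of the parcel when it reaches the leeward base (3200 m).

100 → 2100 m (dry, 10°C/km): ΔT = -10 × 2 = -20°C → T = -5.6°C
2100 → 4700 m (saturated, 5.2°C/km): ΔT = -5.2 × 2.6 = -13.52°C → T = -19.12°C
4700 → 3200 m (dry descent, 10°C/km): ΔT = +10 × 1.5 = +15°C → T = -4.12°C

-4.12°C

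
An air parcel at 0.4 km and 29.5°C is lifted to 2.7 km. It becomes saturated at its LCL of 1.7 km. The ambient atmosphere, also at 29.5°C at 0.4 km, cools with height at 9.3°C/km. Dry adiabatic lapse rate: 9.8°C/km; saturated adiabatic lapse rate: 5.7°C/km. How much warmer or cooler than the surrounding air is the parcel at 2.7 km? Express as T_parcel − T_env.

Parcel:
  From 400 m to 1700 m (dry): cools by 9.8 × 1.3 = 12.74°C, giving 16.76°C.
  From 1700 m to 2700 m (saturated): cools by 5.7 × 1 = 5.7°C, giving 11.06°C.
Environment:
  From 400 m to 2700 m (environment): cools by 9.3 × 2.3 = 21.39°C, giving 8.11°C.
T_parcel − T_env = 11.06 − 8.11 = +2.95°C

+2.95°C (parcel warmer than environment)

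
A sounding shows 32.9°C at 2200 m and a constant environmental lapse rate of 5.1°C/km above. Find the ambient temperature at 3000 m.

From 2200 m to 3000 m (environmental): cools by 5.1 × 0.8 = 4.08°C, giving 28.82°C.

28.82°C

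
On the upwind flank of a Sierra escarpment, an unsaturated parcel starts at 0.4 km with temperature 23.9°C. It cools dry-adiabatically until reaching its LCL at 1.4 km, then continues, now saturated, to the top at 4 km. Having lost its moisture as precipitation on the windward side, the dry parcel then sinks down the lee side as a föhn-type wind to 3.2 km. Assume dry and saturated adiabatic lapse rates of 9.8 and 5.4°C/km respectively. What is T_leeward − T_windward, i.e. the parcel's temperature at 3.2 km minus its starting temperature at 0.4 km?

Dry to 1400 m: -9.8 × 1 km = -9.8°C, so T = 14.1°C.
Saturated to 4000 m: -5.4 × 2.6 km = -14.04°C, so T = 0.06°C.
Dry descent to 3200 m: +9.8 × 0.8 km = +7.84°C, so T = 7.9°C.
Net change vs windward start: 7.9 − 23.9 = -16°C

-16°C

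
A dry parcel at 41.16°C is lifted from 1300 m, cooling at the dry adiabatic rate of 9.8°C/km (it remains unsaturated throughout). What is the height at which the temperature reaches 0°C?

5500 m

Height above start = (41.16 − 0) / 9.8 = 4.2 km
Altitude = 1300 m + 4200 m = 5500 m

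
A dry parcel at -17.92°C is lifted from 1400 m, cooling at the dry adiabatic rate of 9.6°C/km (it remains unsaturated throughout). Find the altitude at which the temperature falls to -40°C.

3700 m

Height above start = (-17.92 − (-40)) / 9.6 = 2.3 km
Altitude = 1400 m + 2300 m = 3700 m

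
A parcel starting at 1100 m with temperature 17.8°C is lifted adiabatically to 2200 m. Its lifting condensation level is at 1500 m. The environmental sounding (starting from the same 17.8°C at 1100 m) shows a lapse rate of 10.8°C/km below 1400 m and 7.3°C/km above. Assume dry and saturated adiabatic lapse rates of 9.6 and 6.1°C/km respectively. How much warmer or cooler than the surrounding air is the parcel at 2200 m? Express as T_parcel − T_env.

Parcel:
  From 1100 m to 1500 m (dry): cools by 9.6 × 0.4 = 3.84°C, giving 13.96°C.
  From 1500 m to 2200 m (saturated): cools by 6.1 × 0.7 = 4.27°C, giving 9.69°C.
Environment:
  From 1100 m to 1400 m (environment, lower layer): cools by 10.8 × 0.3 = 3.24°C, giving 14.56°C.
  From 1400 m to 2200 m (environment, upper layer): cools by 7.3 × 0.8 = 5.84°C, giving 8.72°C.
T_parcel − T_env = 9.69 − 8.72 = +0.97°C

+0.97°C (parcel warmer than environment)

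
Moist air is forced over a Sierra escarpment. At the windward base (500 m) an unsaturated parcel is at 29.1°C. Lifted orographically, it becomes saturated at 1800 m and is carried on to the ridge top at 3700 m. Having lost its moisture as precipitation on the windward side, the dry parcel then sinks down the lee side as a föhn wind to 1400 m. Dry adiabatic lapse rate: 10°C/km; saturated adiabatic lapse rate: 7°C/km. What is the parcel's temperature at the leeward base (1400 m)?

25.8°C

Dry to 1800 m: -10 × 1.3 km = -13°C, so T = 16.1°C.
Saturated to 3700 m: -7 × 1.9 km = -13.3°C, so T = 2.8°C.
Dry descent to 1400 m: +10 × 2.3 km = +23°C, so T = 25.8°C.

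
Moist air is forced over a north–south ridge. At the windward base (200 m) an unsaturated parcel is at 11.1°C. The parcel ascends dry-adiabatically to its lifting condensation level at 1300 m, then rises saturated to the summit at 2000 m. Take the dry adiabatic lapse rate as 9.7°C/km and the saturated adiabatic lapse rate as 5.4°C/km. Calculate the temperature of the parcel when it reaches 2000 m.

-3.35°C

200 → 1300 m (dry, 9.7°C/km): ΔT = -9.7 × 1.1 = -10.67°C → T = 0.43°C
1300 → 2000 m (saturated, 5.4°C/km): ΔT = -5.4 × 0.7 = -3.78°C → T = -3.35°C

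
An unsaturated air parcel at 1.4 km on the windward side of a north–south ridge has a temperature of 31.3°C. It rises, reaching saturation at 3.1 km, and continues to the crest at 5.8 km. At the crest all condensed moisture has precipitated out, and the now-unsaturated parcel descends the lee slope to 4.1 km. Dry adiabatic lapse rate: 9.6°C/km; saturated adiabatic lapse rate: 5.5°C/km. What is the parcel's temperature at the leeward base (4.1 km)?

Dry to 3100 m: -9.6 × 1.7 km = -16.32°C, so T = 14.98°C.
Saturated to 5800 m: -5.5 × 2.7 km = -14.85°C, so T = 0.13°C.
Dry descent to 4100 m: +9.6 × 1.7 km = +16.32°C, so T = 16.45°C.

16.45°C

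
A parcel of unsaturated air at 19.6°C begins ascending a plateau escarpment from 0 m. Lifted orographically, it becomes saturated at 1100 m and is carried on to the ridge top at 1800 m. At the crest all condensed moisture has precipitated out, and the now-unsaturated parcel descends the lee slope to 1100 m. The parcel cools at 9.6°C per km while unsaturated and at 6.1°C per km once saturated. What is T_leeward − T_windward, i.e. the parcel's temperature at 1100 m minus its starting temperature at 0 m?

0–1100 m, dry: Δz = 1.1 km ⇒ ΔT = -10.56°C; T = 9.04°C
1100–1800 m, saturated: Δz = 0.7 km ⇒ ΔT = -4.27°C; T = 4.77°C
1800–1100 m, dry descent: Δz = 0.7 km ⇒ ΔT = +6.72°C; T = 11.49°C
Net change vs windward start: 11.49 − 19.6 = -8.11°C

-8.11°C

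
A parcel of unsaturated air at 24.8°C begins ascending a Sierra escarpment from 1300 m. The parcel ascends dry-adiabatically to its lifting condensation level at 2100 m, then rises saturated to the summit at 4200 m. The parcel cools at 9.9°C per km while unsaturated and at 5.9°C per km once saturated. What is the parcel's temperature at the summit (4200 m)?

4.49°C

From 1300 m to 2100 m (dry): cools by 9.9 × 0.8 = 7.92°C, giving 16.88°C.
From 2100 m to 4200 m (saturated): cools by 5.9 × 2.1 = 12.39°C, giving 4.49°C.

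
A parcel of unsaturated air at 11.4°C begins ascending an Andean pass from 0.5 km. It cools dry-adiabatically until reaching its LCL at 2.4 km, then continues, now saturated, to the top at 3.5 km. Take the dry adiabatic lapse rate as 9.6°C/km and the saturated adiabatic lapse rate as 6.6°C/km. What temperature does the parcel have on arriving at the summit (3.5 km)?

Dry to 2400 m: -9.6 × 1.9 km = -18.24°C, so T = -6.84°C.
Saturated to 3500 m: -6.6 × 1.1 km = -7.26°C, so T = -14.1°C.

-14.1°C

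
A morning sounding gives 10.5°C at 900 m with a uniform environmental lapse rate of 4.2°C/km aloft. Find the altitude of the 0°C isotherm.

3400 m

Height above start = (10.5 − 0) / 4.2 = 2.5 km
Altitude = 900 m + 2500 m = 3400 m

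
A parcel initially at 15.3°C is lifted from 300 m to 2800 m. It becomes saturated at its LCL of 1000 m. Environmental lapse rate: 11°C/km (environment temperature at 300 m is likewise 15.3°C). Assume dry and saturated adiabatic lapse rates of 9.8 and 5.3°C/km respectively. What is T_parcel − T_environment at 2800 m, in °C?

+11.1°C (parcel warmer than environment)

Parcel:
  300–1000 m, dry: Δz = 0.7 km ⇒ ΔT = -6.86°C; T = 8.44°C
  1000–2800 m, saturated: Δz = 1.8 km ⇒ ΔT = -9.54°C; T = -1.1°C
Environment:
  300–2800 m, environment: Δz = 2.5 km ⇒ ΔT = -27.5°C; T = -12.2°C
T_parcel − T_env = -1.1 − (-12.2) = +11.1°C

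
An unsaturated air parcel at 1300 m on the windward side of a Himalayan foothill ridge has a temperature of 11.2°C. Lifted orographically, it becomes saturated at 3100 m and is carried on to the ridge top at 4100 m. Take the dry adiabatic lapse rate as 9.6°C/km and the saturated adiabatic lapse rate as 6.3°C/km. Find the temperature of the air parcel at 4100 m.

-12.38°C

1300–3100 m, dry: Δz = 1.8 km ⇒ ΔT = -17.28°C; T = -6.08°C
3100–4100 m, saturated: Δz = 1 km ⇒ ΔT = -6.3°C; T = -12.38°C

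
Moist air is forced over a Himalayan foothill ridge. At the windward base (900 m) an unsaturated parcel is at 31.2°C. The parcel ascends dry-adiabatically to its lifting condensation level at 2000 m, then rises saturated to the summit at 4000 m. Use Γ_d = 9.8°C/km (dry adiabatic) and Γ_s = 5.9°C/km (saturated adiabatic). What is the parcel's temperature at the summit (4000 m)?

900–2000 m, dry: Δz = 1.1 km ⇒ ΔT = -10.78°C; T = 20.42°C
2000–4000 m, saturated: Δz = 2 km ⇒ ΔT = -11.8°C; T = 8.62°C

8.62°C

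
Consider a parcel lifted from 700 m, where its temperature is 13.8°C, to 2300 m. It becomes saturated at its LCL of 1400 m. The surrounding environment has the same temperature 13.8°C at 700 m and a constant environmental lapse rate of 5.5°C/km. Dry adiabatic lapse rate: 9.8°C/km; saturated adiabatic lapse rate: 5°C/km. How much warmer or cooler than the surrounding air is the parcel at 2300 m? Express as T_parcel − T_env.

-2.56°C (parcel cooler than environment)

Parcel:
  From 700 m to 1400 m (dry): cools by 9.8 × 0.7 = 6.86°C, giving 6.94°C.
  From 1400 m to 2300 m (saturated): cools by 5 × 0.9 = 4.5°C, giving 2.44°C.
Environment:
  From 700 m to 2300 m (environment): cools by 5.5 × 1.6 = 8.8°C, giving 5°C.
T_parcel − T_env = 2.44 − 5 = -2.56°C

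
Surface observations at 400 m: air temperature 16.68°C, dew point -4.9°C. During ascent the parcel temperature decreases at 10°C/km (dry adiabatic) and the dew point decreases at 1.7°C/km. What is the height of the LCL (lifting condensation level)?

T and T_d converge at 10 − 1.7 = 8.3°C per km
Height above start = (16.68 − (-4.9)) / 8.3 = 2.6 km
LCL altitude = 400 m + 2600 m = 3000 m

3000 m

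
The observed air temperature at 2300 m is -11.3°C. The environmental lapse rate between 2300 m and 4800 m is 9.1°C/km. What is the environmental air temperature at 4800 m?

-34.05°C

2300 → 4800 m (environmental, 9.1°C/km): ΔT = -9.1 × 2.5 = -22.75°C → T = -34.05°C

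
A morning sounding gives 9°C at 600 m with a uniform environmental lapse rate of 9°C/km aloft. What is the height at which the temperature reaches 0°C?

1600 m

Height above start = (9 − 0) / 9 = 1 km
Altitude = 600 m + 1000 m = 1600 m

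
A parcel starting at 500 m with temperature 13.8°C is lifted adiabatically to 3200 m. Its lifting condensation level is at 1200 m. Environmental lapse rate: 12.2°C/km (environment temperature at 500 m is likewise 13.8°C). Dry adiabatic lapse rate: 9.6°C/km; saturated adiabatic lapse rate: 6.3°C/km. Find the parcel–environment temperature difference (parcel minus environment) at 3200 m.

+13.62°C (parcel warmer than environment)

Parcel:
  From 500 m to 1200 m (dry): cools by 9.6 × 0.7 = 6.72°C, giving 7.08°C.
  From 1200 m to 3200 m (saturated): cools by 6.3 × 2 = 12.6°C, giving -5.52°C.
Environment:
  From 500 m to 3200 m (environment): cools by 12.2 × 2.7 = 32.94°C, giving -19.14°C.
T_parcel − T_env = -5.52 − (-19.14) = +13.62°C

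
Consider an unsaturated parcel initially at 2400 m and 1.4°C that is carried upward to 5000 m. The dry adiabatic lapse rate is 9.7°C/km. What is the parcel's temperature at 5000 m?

-23.82°C

From 2400 m to 5000 m (dry adiabatic): cools by 9.7 × 2.6 = 25.22°C, giving -23.82°C.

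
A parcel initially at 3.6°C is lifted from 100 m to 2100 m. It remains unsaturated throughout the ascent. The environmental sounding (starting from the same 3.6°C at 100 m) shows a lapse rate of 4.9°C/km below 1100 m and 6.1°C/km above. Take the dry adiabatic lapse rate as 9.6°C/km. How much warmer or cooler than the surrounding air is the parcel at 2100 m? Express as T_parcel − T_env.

Parcel:
  100 → 2100 m (dry, 9.6°C/km): ΔT = -9.6 × 2 = -19.2°C → T = -15.6°C
Environment:
  100 → 1100 m (environment, lower layer, 4.9°C/km): ΔT = -4.9 × 1 = -4.9°C → T = -1.3°C
  1100 → 2100 m (environment, upper layer, 6.1°C/km): ΔT = -6.1 × 1 = -6.1°C → T = -7.4°C
T_parcel − T_env = -15.6 − (-7.4) = -8.2°C

-8.2°C (parcel cooler than environment)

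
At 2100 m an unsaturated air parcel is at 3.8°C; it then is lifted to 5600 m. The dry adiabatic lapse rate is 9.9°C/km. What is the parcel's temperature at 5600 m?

-30.85°C

2100 → 5600 m (dry adiabatic, 9.9°C/km): ΔT = -9.9 × 3.5 = -34.65°C → T = -30.85°C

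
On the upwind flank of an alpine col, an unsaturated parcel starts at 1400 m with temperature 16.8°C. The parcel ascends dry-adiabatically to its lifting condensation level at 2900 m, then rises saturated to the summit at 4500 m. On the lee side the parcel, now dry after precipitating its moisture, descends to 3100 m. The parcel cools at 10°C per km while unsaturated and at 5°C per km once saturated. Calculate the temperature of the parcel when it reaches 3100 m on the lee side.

Dry to 2900 m: -10 × 1.5 km = -15°C, so T = 1.8°C.
Saturated to 4500 m: -5 × 1.6 km = -8°C, so T = -6.2°C.
Dry descent to 3100 m: +10 × 1.4 km = +14°C, so T = 7.8°C.

7.8°C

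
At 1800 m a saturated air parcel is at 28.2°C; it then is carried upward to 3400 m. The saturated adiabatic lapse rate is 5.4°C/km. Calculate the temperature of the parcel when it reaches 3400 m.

Saturated adiabatic to 3400 m: -5.4 × 1.6 km = -8.64°C, so T = 19.56°C.

19.56°C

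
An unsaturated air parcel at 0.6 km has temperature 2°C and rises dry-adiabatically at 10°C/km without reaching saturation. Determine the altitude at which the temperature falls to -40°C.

4.8 km

Height above start = (2 − (-40)) / 10 = 4.2 km
Altitude = 600 m + 4200 m = 4800 m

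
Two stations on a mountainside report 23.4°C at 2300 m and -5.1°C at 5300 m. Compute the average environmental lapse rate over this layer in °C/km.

Γ = −ΔT/Δz = (23.4 − (-5.1)) / (5300 − 2300) m
  = 28.5°C / 3 km = 9.5°C/km

9.5°C/km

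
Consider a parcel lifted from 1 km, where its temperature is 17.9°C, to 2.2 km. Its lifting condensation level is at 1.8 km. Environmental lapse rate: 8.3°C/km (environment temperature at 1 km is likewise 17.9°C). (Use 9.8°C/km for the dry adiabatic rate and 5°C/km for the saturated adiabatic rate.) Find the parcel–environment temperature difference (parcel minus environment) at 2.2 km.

Parcel:
  1000 → 1800 m (dry, 9.8°C/km): ΔT = -9.8 × 0.8 = -7.84°C → T = 10.06°C
  1800 → 2200 m (saturated, 5°C/km): ΔT = -5 × 0.4 = -2°C → T = 8.06°C
Environment:
  1000 → 2200 m (environment, 8.3°C/km): ΔT = -8.3 × 1.2 = -9.96°C → T = 7.94°C
T_parcel − T_env = 8.06 − 7.94 = +0.12°C

+0.12°C (parcel warmer than environment)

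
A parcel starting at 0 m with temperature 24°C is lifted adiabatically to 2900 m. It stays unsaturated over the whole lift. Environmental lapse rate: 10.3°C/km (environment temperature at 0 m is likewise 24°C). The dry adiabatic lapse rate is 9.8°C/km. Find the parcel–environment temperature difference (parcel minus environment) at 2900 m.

Parcel:
  0–2900 m, dry: Δz = 2.9 km ⇒ ΔT = -28.42°C; T = -4.42°C
Environment:
  0–2900 m, environment: Δz = 2.9 km ⇒ ΔT = -29.87°C; T = -5.87°C
T_parcel − T_env = -4.42 − (-5.87) = +1.45°C

+1.45°C (parcel warmer than environment)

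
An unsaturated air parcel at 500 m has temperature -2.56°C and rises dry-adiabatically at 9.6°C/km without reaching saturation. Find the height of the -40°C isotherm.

4400 m

Height above start = (-2.56 − (-40)) / 9.6 = 3.9 km
Altitude = 500 m + 3900 m = 4400 m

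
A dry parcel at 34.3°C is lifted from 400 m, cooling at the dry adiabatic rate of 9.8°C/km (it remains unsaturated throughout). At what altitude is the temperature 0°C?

Height above start = (34.3 − 0) / 9.8 = 3.5 km
Altitude = 400 m + 3500 m = 3900 m

3900 m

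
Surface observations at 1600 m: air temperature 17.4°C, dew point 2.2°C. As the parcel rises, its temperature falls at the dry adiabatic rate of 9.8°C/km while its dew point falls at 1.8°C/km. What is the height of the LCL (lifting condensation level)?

T and T_d converge at 9.8 − 1.8 = 8°C per km
Height above start = (17.4 − 2.2) / 8 = 1.9 km
LCL altitude = 1600 m + 1900 m = 3500 m

3500 m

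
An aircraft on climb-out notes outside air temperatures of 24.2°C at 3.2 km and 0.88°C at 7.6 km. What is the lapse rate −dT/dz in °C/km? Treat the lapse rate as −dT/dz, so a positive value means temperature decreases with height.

Γ = −ΔT/Δz = (24.2 − 0.88) / (7600 − 3200) m
  = 23.32°C / 4.4 km = 5.3°C/km

5.3°C/km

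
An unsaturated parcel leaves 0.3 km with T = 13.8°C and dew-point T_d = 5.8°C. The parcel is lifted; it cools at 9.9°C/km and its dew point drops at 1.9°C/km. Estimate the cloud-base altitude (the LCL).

T and T_d converge at 9.9 − 1.9 = 8°C per km
Height above start = (13.8 − 5.8) / 8 = 1 km
LCL altitude = 300 m + 1000 m = 1300 m

1.3 km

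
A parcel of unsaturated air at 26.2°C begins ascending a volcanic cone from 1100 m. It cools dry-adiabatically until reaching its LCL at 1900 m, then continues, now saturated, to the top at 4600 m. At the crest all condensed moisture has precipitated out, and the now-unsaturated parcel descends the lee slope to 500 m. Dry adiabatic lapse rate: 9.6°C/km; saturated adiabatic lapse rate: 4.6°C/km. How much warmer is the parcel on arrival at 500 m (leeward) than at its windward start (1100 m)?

Dry to 1900 m: -9.6 × 0.8 km = -7.68°C, so T = 18.52°C.
Saturated to 4600 m: -4.6 × 2.7 km = -12.42°C, so T = 6.1°C.
Dry descent to 500 m: +9.6 × 4.1 km = +39.36°C, so T = 45.46°C.
Net change vs windward start: 45.46 − 26.2 = +19.26°C

+19.26°C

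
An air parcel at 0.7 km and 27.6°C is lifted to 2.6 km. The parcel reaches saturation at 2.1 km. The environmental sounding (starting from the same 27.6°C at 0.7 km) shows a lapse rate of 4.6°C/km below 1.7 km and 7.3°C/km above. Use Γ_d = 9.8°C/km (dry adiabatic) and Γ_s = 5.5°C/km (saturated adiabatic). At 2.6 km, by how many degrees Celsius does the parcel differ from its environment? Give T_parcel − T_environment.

Parcel:
  From 700 m to 2100 m (dry): cools by 9.8 × 1.4 = 13.72°C, giving 13.88°C.
  From 2100 m to 2600 m (saturated): cools by 5.5 × 0.5 = 2.75°C, giving 11.13°C.
Environment:
  From 700 m to 1700 m (environment, lower layer): cools by 4.6 × 1 = 4.6°C, giving 23°C.
  From 1700 m to 2600 m (environment, upper layer): cools by 7.3 × 0.9 = 6.57°C, giving 16.43°C.
T_parcel − T_env = 11.13 − 16.43 = -5.3°C

-5.3°C (parcel cooler than environment)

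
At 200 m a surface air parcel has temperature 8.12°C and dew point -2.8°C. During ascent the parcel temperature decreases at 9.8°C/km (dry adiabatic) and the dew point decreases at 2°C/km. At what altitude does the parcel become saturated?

T and T_d converge at 9.8 − 2 = 7.8°C per km
Height above start = (8.12 − (-2.8)) / 7.8 = 1.4 km
LCL altitude = 200 m + 1400 m = 1600 m

1600 m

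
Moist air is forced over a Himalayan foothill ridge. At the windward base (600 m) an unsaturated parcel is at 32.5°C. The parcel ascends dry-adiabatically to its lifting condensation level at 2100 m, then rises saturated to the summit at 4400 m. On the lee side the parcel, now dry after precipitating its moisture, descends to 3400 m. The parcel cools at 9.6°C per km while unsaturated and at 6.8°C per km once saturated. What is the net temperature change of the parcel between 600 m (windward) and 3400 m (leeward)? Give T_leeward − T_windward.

600–2100 m, dry: Δz = 1.5 km ⇒ ΔT = -14.4°C; T = 18.1°C
2100–4400 m, saturated: Δz = 2.3 km ⇒ ΔT = -15.64°C; T = 2.46°C
4400–3400 m, dry descent: Δz = 1 km ⇒ ΔT = +9.6°C; T = 12.06°C
Net change vs windward start: 12.06 − 32.5 = -20.44°C

-20.44°C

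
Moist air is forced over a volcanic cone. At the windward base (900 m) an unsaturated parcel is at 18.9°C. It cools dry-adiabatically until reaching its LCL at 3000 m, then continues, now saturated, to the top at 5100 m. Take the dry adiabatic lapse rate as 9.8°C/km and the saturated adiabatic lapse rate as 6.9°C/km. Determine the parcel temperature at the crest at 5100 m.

900 → 3000 m (dry, 9.8°C/km): ΔT = -9.8 × 2.1 = -20.58°C → T = -1.68°C
3000 → 5100 m (saturated, 6.9°C/km): ΔT = -6.9 × 2.1 = -14.49°C → T = -16.17°C

-16.17°C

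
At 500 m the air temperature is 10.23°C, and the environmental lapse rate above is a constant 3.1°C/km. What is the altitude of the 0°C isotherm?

Height above start = (10.23 − 0) / 3.1 = 3.3 km
Altitude = 500 m + 3300 m = 3800 m

3800 m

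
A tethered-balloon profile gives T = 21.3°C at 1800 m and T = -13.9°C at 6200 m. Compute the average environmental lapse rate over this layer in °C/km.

Γ = −ΔT/Δz = (21.3 − (-13.9)) / (6200 − 1800) m
  = 35.2°C / 4.4 km = 8°C/km

8°C/km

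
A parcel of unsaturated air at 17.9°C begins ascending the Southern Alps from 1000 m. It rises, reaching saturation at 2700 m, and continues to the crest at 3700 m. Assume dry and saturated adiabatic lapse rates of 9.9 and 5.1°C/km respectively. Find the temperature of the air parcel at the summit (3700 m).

-4.03°C

Dry to 2700 m: -9.9 × 1.7 km = -16.83°C, so T = 1.07°C.
Saturated to 3700 m: -5.1 × 1 km = -5.1°C, so T = -4.03°C.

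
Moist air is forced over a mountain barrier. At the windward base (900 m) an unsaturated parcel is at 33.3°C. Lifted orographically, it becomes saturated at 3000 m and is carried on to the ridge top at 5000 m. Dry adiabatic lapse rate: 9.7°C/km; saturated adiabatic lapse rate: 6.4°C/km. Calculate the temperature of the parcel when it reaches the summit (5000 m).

0.13°C

900 → 3000 m (dry, 9.7°C/km): ΔT = -9.7 × 2.1 = -20.37°C → T = 12.93°C
3000 → 5000 m (saturated, 6.4°C/km): ΔT = -6.4 × 2 = -12.8°C → T = 0.13°C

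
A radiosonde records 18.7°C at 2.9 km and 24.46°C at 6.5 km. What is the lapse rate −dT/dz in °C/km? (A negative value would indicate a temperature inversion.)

-1.6°C/km

Γ = −ΔT/Δz = (18.7 − 24.46) / (6500 − 2900) m
  = -5.76°C / 3.6 km = -1.6°C/km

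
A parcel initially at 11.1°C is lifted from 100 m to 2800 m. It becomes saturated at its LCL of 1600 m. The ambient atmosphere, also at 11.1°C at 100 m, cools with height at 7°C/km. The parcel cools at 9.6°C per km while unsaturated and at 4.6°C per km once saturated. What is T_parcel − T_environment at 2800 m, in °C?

Parcel:
  Dry to 1600 m: -9.6 × 1.5 km = -14.4°C, so T = -3.3°C.
  Saturated to 2800 m: -4.6 × 1.2 km = -5.52°C, so T = -8.82°C.
Environment:
  Environment to 2800 m: -7 × 2.7 km = -18.9°C, so T = -7.8°C.
T_parcel − T_env = -8.82 − (-7.8) = -1.02°C

-1.02°C (parcel cooler than environment)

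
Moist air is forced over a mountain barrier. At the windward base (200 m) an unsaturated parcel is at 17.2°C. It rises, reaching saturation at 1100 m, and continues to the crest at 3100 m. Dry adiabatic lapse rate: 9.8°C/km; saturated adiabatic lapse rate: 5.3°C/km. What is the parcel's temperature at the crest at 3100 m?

200 → 1100 m (dry, 9.8°C/km): ΔT = -9.8 × 0.9 = -8.82°C → T = 8.38°C
1100 → 3100 m (saturated, 5.3°C/km): ΔT = -5.3 × 2 = -10.6°C → T = -2.22°C

-2.22°C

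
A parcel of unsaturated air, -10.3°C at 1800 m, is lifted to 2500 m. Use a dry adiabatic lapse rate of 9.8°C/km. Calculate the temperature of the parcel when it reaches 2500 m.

1800–2500 m, dry adiabatic: Δz = 0.7 km ⇒ ΔT = -6.86°C; T = -17.16°C

-17.16°C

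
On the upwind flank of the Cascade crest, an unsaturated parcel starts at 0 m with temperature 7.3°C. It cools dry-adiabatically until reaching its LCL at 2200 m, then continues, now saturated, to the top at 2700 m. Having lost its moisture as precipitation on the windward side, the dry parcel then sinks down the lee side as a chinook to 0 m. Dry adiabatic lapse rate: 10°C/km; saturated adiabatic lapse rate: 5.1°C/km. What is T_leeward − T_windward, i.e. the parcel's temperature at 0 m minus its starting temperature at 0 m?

0 → 2200 m (dry, 10°C/km): ΔT = -10 × 2.2 = -22°C → T = -14.7°C
2200 → 2700 m (saturated, 5.1°C/km): ΔT = -5.1 × 0.5 = -2.55°C → T = -17.25°C
2700 → 0 m (dry descent, 10°C/km): ΔT = +10 × 2.7 = +27°C → T = 9.75°C
Net change vs windward start: 9.75 − 7.3 = +2.45°C

+2.45°C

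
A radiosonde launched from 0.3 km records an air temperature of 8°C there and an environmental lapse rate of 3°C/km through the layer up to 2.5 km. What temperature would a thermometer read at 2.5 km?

Environmental to 2500 m: -3 × 2.2 km = -6.6°C, so T = 1.4°C.

1.4°C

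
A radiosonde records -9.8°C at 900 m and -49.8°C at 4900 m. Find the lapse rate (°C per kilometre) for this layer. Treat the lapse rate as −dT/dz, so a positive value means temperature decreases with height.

10°C/km

Γ = −ΔT/Δz = (-9.8 − (-49.8)) / (4900 − 900) m
  = 40°C / 4 km = 10°C/km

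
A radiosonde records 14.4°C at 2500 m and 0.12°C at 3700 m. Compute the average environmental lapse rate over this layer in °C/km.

11.9°C/km

Γ = −ΔT/Δz = (14.4 − 0.12) / (3700 − 2500) m
  = 14.28°C / 1.2 km = 11.9°C/km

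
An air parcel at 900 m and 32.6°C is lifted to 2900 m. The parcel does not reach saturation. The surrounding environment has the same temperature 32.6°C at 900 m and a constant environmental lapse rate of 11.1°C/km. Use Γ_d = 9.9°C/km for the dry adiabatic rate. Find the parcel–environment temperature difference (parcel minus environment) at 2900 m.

Parcel:
  900 → 2900 m (dry, 9.9°C/km): ΔT = -9.9 × 2 = -19.8°C → T = 12.8°C
Environment:
  900 → 2900 m (environment, 11.1°C/km): ΔT = -11.1 × 2 = -22.2°C → T = 10.4°C
T_parcel − T_env = 12.8 − 10.4 = +2.4°C

+2.4°C (parcel warmer than environment)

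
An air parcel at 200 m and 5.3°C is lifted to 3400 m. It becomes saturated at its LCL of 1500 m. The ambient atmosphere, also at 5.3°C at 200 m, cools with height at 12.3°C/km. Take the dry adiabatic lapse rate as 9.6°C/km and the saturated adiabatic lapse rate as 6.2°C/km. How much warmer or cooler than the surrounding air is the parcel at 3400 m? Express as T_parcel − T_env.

+15.1°C (parcel warmer than environment)

Parcel:
  200–1500 m, dry: Δz = 1.3 km ⇒ ΔT = -12.48°C; T = -7.18°C
  1500–3400 m, saturated: Δz = 1.9 km ⇒ ΔT = -11.78°C; T = -18.96°C
Environment:
  200–3400 m, environment: Δz = 3.2 km ⇒ ΔT = -39.36°C; T = -34.06°C
T_parcel − T_env = -18.96 − (-34.06) = +15.1°C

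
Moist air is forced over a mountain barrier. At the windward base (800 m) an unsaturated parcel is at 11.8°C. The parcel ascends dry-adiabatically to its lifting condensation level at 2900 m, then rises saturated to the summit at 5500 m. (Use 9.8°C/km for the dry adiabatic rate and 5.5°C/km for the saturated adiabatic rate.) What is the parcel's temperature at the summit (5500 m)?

-23.08°C

Dry to 2900 m: -9.8 × 2.1 km = -20.58°C, so T = -8.78°C.
Saturated to 5500 m: -5.5 × 2.6 km = -14.3°C, so T = -23.08°C.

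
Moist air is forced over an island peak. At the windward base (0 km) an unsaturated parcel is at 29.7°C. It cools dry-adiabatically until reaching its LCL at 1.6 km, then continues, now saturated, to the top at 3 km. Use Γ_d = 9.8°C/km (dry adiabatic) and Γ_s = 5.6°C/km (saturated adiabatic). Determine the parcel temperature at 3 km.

6.18°C

Dry to 1600 m: -9.8 × 1.6 km = -15.68°C, so T = 14.02°C.
Saturated to 3000 m: -5.6 × 1.4 km = -7.84°C, so T = 6.18°C.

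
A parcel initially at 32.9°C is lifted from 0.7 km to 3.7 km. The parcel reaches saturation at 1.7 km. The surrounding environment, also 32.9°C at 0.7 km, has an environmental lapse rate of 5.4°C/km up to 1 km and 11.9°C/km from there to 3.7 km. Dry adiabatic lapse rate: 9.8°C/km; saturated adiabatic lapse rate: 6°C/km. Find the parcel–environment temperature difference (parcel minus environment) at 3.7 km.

Parcel:
  Dry to 1700 m: -9.8 × 1 km = -9.8°C, so T = 23.1°C.
  Saturated to 3700 m: -6 × 2 km = -12°C, so T = 11.1°C.
Environment:
  Environment, lower layer to 1000 m: -5.4 × 0.3 km = -1.62°C, so T = 31.28°C.
  Environment, upper layer to 3700 m: -11.9 × 2.7 km = -32.13°C, so T = -0.85°C.
T_parcel − T_env = 11.1 − (-0.85) = +11.95°C

+11.95°C (parcel warmer than environment)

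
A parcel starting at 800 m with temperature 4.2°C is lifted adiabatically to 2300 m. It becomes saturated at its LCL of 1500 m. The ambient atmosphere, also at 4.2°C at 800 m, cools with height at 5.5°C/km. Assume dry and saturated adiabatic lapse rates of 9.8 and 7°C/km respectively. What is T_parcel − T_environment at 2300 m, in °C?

-4.21°C (parcel cooler than environment)

Parcel:
  800 → 1500 m (dry, 9.8°C/km): ΔT = -9.8 × 0.7 = -6.86°C → T = -2.66°C
  1500 → 2300 m (saturated, 7°C/km): ΔT = -7 × 0.8 = -5.6°C → T = -8.26°C
Environment:
  800 → 2300 m (environment, 5.5°C/km): ΔT = -5.5 × 1.5 = -8.25°C → T = -4.05°C
T_parcel − T_env = -8.26 − (-4.05) = -4.21°C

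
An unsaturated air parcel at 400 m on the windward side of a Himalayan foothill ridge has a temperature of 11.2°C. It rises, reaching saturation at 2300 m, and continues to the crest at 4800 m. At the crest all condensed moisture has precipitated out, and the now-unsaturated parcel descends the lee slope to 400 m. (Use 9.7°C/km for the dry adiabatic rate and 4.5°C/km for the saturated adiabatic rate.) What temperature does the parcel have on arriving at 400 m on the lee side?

24.2°C

From 400 m to 2300 m (dry): cools by 9.7 × 1.9 = 18.43°C, giving -7.23°C.
From 2300 m to 4800 m (saturated): cools by 4.5 × 2.5 = 11.25°C, giving -18.48°C.
From 4800 m to 400 m (dry descent): warms by 9.7 × 4.4 = 42.68°C, giving 24.2°C.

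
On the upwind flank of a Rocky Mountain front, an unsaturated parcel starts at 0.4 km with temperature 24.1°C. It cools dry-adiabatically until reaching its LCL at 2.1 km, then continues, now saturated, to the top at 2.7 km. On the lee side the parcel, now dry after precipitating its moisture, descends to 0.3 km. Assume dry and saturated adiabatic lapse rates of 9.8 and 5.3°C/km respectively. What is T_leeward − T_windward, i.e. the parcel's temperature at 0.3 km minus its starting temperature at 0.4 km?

Dry to 2100 m: -9.8 × 1.7 km = -16.66°C, so T = 7.44°C.
Saturated to 2700 m: -5.3 × 0.6 km = -3.18°C, so T = 4.26°C.
Dry descent to 300 m: +9.8 × 2.4 km = +23.52°C, so T = 27.78°C.
Net change vs windward start: 27.78 − 24.1 = +3.68°C

+3.68°C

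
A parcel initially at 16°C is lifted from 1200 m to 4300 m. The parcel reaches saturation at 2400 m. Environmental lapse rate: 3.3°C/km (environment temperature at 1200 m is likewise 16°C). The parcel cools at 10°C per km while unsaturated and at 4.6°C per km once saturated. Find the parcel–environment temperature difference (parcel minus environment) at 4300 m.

Parcel:
  1200 → 2400 m (dry, 10°C/km): ΔT = -10 × 1.2 = -12°C → T = 4°C
  2400 → 4300 m (saturated, 4.6°C/km): ΔT = -4.6 × 1.9 = -8.74°C → T = -4.74°C
Environment:
  1200 → 4300 m (environment, 3.3°C/km): ΔT = -3.3 × 3.1 = -10.23°C → T = 5.77°C
T_parcel − T_env = -4.74 − 5.77 = -10.51°C

-10.51°C (parcel cooler than environment)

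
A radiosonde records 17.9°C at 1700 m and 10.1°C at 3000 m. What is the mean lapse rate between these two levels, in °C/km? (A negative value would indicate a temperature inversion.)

6°C/km

Γ = −ΔT/Δz = (17.9 − 10.1) / (3000 − 1700) m
  = 7.8°C / 1.3 km = 6°C/km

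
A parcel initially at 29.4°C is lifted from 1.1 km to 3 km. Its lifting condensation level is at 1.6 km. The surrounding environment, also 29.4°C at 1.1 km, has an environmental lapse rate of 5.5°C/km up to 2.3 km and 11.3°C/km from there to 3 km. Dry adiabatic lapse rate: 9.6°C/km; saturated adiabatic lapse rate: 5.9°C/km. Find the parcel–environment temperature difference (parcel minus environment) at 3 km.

Parcel:
  Dry to 1600 m: -9.6 × 0.5 km = -4.8°C, so T = 24.6°C.
  Saturated to 3000 m: -5.9 × 1.4 km = -8.26°C, so T = 16.34°C.
Environment:
  Environment, lower layer to 2300 m: -5.5 × 1.2 km = -6.6°C, so T = 22.8°C.
  Environment, upper layer to 3000 m: -11.3 × 0.7 km = -7.91°C, so T = 14.89°C.
T_parcel − T_env = 16.34 − 14.89 = +1.45°C

+1.45°C (parcel warmer than environment)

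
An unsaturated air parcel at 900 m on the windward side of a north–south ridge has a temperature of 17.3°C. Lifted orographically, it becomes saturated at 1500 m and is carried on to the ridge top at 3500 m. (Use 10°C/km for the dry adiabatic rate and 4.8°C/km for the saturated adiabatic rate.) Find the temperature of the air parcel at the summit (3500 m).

900–1500 m, dry: Δz = 0.6 km ⇒ ΔT = -6°C; T = 11.3°C
1500–3500 m, saturated: Δz = 2 km ⇒ ΔT = -9.6°C; T = 1.7°C

1.7°C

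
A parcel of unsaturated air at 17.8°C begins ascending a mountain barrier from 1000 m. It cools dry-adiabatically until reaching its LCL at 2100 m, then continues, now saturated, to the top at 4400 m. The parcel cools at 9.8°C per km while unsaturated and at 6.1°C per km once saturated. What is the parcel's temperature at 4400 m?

Dry to 2100 m: -9.8 × 1.1 km = -10.78°C, so T = 7.02°C.
Saturated to 4400 m: -6.1 × 2.3 km = -14.03°C, so T = -7.01°C.

-7.01°C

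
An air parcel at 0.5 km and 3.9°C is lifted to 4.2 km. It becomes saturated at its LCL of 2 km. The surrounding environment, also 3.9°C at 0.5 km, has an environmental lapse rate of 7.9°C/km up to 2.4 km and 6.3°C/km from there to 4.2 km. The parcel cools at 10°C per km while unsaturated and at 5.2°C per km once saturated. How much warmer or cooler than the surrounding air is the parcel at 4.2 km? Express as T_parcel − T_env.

Parcel:
  500 → 2000 m (dry, 10°C/km): ΔT = -10 × 1.5 = -15°C → T = -11.1°C
  2000 → 4200 m (saturated, 5.2°C/km): ΔT = -5.2 × 2.2 = -11.44°C → T = -22.54°C
Environment:
  500 → 2400 m (environment, lower layer, 7.9°C/km): ΔT = -7.9 × 1.9 = -15.01°C → T = -11.11°C
  2400 → 4200 m (environment, upper layer, 6.3°C/km): ΔT = -6.3 × 1.8 = -11.34°C → T = -22.45°C
T_parcel − T_env = -22.54 − (-22.45) = -0.09°C

-0.09°C (parcel cooler than environment)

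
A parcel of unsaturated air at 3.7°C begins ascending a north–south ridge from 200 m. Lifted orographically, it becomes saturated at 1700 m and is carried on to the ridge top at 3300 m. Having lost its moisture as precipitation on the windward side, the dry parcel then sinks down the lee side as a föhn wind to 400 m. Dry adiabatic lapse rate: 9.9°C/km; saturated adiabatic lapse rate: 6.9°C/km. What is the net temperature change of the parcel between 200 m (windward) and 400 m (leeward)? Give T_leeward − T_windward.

+2.82°C

From 200 m to 1700 m (dry): cools by 9.9 × 1.5 = 14.85°C, giving -11.15°C.
From 1700 m to 3300 m (saturated): cools by 6.9 × 1.6 = 11.04°C, giving -22.19°C.
From 3300 m to 400 m (dry descent): warms by 9.9 × 2.9 = 28.71°C, giving 6.52°C.
Net change vs windward start: 6.52 − 3.7 = +2.82°C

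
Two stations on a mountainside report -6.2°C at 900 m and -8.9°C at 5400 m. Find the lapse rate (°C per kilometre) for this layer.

0.6°C/km

Γ = −ΔT/Δz = (-6.2 − (-8.9)) / (5400 − 900) m
  = 2.7°C / 4.5 km = 0.6°C/km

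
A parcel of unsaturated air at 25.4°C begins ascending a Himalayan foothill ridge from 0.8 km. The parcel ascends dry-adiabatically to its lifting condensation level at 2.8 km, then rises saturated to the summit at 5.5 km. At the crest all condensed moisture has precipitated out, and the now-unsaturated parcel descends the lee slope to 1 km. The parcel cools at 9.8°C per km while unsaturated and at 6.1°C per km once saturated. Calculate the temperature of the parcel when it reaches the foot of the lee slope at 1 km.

33.43°C

800–2800 m, dry: Δz = 2 km ⇒ ΔT = -19.6°C; T = 5.8°C
2800–5500 m, saturated: Δz = 2.7 km ⇒ ΔT = -16.47°C; T = -10.67°C
5500–1000 m, dry descent: Δz = 4.5 km ⇒ ΔT = +44.1°C; T = 33.43°C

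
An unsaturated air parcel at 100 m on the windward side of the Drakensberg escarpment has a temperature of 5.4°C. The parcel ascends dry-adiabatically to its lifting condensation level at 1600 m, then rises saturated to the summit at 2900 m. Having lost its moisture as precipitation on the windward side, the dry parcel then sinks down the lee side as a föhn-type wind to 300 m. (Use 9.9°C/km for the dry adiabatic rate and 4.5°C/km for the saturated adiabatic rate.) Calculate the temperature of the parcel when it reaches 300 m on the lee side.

100 → 1600 m (dry, 9.9°C/km): ΔT = -9.9 × 1.5 = -14.85°C → T = -9.45°C
1600 → 2900 m (saturated, 4.5°C/km): ΔT = -4.5 × 1.3 = -5.85°C → T = -15.3°C
2900 → 300 m (dry descent, 9.9°C/km): ΔT = +9.9 × 2.6 = +25.74°C → T = 10.44°C

10.44°C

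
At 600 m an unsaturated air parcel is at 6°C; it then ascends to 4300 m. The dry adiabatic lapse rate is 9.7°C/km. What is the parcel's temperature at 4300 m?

600–4300 m, dry adiabatic: Δz = 3.7 km ⇒ ΔT = -35.89°C; T = -29.89°C

-29.89°C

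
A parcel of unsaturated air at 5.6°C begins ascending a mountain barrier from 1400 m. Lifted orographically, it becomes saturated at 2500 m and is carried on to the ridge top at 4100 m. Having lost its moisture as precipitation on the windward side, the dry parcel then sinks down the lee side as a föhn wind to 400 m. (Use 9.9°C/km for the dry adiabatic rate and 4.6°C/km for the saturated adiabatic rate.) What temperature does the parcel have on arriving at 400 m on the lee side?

From 1400 m to 2500 m (dry): cools by 9.9 × 1.1 = 10.89°C, giving -5.29°C.
From 2500 m to 4100 m (saturated): cools by 4.6 × 1.6 = 7.36°C, giving -12.65°C.
From 4100 m to 400 m (dry descent): warms by 9.9 × 3.7 = 36.63°C, giving 23.98°C.

23.98°C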